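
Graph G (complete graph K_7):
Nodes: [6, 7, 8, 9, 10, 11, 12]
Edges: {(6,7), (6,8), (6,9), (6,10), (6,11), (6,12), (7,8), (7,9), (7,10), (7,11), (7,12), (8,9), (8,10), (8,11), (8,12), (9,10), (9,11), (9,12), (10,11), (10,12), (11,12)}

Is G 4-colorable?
No, G is not 4-colorable

The clique on vertices [6, 7, 8, 9, 10, 11, 12] has size 7 > 4, so it alone needs 7 colors.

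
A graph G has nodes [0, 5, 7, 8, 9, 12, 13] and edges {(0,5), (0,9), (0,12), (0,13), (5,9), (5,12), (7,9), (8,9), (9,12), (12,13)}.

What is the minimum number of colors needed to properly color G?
Clique number ω(G) = 4 (lower bound: χ ≥ ω).
The clique on [0, 5, 9, 12] has size 4, forcing χ ≥ 4, and the coloring below uses 4 colors, so χ(G) = 4.
A valid 4-coloring: color 1: [9, 13]; color 2: [7, 8, 12]; color 3: [0]; color 4: [5].

χ(G) = 4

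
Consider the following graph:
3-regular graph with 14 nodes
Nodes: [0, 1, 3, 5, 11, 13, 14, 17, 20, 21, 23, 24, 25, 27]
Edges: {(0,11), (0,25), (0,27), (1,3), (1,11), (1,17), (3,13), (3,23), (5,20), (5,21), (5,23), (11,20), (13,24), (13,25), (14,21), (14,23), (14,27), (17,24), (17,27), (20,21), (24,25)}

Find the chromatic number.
χ(G) = 3

Clique number ω(G) = 3 (lower bound: χ ≥ ω).
The clique on [5, 20, 21] has size 3, forcing χ ≥ 3, and the coloring below uses 3 colors, so χ(G) = 3.
A valid 3-coloring: color 1: [0, 13, 17, 21, 23]; color 2: [3, 5, 11, 14, 25]; color 3: [1, 20, 24, 27].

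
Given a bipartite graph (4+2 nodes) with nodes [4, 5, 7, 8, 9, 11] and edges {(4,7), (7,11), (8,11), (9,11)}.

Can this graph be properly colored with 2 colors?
A valid 2-coloring: color 1: [4, 5, 11]; color 2: [7, 8, 9].
(χ(G) = 2 ≤ 2.)

Yes, G is 2-colorable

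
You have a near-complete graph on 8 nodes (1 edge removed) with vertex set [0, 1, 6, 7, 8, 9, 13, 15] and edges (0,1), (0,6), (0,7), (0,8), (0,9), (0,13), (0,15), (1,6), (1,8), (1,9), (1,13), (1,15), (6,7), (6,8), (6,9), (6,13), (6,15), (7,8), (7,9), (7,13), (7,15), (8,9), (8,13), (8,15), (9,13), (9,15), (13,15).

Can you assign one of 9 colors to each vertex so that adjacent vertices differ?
Yes, G is 9-colorable

A valid 9-coloring: color 1: [8]; color 2: [13]; color 3: [9]; color 4: [15]; color 5: [6]; color 6: [0]; color 7: [1, 7].
(χ(G) = 7 ≤ 9.)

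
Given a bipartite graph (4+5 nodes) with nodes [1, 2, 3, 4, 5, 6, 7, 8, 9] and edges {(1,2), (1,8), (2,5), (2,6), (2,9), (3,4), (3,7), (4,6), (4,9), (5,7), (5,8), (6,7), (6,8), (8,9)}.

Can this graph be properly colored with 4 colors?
A valid 4-coloring: color 1: [2, 4, 7, 8]; color 2: [1, 3, 5, 6, 9].
(χ(G) = 2 ≤ 4.)

Yes, G is 4-colorable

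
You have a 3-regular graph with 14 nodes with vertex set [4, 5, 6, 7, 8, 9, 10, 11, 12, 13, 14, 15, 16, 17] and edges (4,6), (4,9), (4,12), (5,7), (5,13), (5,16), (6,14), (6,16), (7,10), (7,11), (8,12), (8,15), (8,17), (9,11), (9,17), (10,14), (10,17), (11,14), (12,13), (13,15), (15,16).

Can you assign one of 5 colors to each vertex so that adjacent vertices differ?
A valid 5-coloring: color 1: [5, 6, 10, 11, 12, 15]; color 2: [4, 7, 13, 14, 16, 17]; color 3: [8, 9].
(χ(G) = 3 ≤ 5.)

Yes, G is 5-colorable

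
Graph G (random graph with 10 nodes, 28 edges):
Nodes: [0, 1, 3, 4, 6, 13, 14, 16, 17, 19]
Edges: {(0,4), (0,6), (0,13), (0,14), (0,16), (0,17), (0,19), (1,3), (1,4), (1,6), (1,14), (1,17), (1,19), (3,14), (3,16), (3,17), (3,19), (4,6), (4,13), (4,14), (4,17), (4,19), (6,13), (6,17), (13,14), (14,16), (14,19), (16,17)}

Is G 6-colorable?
A valid 6-coloring: color 1: [0, 1]; color 2: [3, 4]; color 3: [14, 17]; color 4: [13, 16, 19]; color 5: [6].
(χ(G) = 5 ≤ 6.)

Yes, G is 6-colorable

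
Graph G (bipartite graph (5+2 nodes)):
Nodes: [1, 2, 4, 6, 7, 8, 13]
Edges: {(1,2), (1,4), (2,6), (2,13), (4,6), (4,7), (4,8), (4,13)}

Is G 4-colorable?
A valid 4-coloring: color 1: [2, 4]; color 2: [1, 6, 7, 8, 13].
(χ(G) = 2 ≤ 4.)

Yes, G is 4-colorable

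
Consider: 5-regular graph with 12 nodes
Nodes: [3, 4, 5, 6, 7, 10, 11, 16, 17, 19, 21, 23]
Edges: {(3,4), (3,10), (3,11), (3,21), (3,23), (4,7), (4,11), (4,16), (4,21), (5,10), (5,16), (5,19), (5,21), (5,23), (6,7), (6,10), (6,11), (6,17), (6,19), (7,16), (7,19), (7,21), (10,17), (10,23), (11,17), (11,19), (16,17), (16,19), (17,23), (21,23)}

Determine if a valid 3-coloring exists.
No, G is not 3-colorable

Suppose a proper 3-coloring c exists. The clique [3, 4, 11] takes 3 distinct colors; by symmetry let c(3) = 1, c(4) = 2, c(11) = 3.
- Vertex 21: neighbors [3, 4] already have colors [1, 2] ⇒ c(21) = 3.
- Vertex 7: neighbors [4, 21] already have colors [2, 3] ⇒ c(7) = 1.
- Vertex 6: neighbors [7, 11] already have colors [1, 3] ⇒ c(6) = 2.
- Vertex 19: neighbors [7, 6, 11] already have colors [1, 2, 3] — all 3 colors blocked. Contradiction.
The forced assignments end in a contradiction, so G has no proper 3-coloring (χ ≥ 4).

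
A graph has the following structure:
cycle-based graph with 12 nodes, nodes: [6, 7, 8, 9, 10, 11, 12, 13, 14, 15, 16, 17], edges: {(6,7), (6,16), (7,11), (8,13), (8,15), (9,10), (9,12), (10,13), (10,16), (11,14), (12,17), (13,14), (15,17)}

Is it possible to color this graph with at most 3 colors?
A valid 3-coloring: color 1: [6, 11, 12, 13, 15]; color 2: [7, 8, 10, 14, 17]; color 3: [9, 16].
(χ(G) = 3 ≤ 3.)

Yes, G is 3-colorable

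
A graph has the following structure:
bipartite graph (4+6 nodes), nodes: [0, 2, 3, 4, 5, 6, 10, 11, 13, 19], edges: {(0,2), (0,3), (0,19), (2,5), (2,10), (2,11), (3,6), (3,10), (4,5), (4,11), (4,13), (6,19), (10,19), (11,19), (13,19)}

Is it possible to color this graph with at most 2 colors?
A valid 2-coloring: color 1: [2, 3, 4, 19]; color 2: [0, 5, 6, 10, 11, 13].
(χ(G) = 2 ≤ 2.)

Yes, G is 2-colorable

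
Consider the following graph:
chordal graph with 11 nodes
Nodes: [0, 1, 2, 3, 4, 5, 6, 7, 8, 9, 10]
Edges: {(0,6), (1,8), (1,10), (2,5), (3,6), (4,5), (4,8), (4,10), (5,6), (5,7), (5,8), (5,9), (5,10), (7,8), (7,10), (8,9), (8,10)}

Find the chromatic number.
χ(G) = 4

Clique number ω(G) = 4 (lower bound: χ ≥ ω).
The clique on [4, 5, 8, 10] has size 4, forcing χ ≥ 4, and the coloring below uses 4 colors, so χ(G) = 4.
A valid 4-coloring: color 1: [0, 1, 3, 5]; color 2: [2, 6, 8]; color 3: [9, 10]; color 4: [4, 7].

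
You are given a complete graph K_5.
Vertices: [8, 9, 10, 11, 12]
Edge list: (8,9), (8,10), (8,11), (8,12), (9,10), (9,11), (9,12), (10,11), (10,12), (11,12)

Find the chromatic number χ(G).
Clique number ω(G) = 5 (lower bound: χ ≥ ω).
The clique on [8, 9, 10, 11, 12] has size 5, forcing χ ≥ 5, and the coloring below uses 5 colors, so χ(G) = 5.
A valid 5-coloring: color 1: [8]; color 2: [10]; color 3: [11]; color 4: [12]; color 5: [9].

χ(G) = 5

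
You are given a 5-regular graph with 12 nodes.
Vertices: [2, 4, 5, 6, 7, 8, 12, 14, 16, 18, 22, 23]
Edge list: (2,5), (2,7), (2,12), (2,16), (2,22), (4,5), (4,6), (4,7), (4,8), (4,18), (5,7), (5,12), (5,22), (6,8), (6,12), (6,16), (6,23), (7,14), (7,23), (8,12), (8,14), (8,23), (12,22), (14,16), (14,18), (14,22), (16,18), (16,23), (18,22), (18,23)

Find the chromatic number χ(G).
Clique number ω(G) = 4 (lower bound: χ ≥ ω).
The clique on [2, 5, 12, 22] has size 4, forcing χ ≥ 4, and the coloring below uses 4 colors, so χ(G) = 4.
A valid 4-coloring: color 1: [4, 12, 14, 23]; color 2: [2, 6, 18]; color 3: [7, 8, 16, 22]; color 4: [5].

χ(G) = 4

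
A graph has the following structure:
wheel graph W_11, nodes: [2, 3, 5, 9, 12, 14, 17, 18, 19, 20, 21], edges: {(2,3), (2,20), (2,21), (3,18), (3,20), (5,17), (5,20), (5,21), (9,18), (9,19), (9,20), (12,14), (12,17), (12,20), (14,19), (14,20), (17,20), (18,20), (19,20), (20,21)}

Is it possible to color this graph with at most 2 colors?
No, G is not 2-colorable

The clique on vertices [2, 3, 20] has size 3 > 2, so it alone needs 3 colors.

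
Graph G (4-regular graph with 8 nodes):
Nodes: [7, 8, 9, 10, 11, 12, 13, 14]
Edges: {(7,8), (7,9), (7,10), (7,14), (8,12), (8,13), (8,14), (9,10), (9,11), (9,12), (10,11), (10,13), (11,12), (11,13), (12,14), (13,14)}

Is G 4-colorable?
A valid 4-coloring: color 1: [11, 14]; color 2: [7, 12, 13]; color 3: [8, 10]; color 4: [9].
(χ(G) = 4 ≤ 4.)

Yes, G is 4-colorable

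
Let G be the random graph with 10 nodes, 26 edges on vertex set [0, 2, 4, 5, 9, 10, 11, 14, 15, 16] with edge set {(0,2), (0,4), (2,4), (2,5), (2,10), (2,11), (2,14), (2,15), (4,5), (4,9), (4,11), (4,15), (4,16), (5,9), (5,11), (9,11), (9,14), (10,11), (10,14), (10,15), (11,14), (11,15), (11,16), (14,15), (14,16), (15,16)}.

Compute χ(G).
χ(G) = 5

Clique number ω(G) = 5 (lower bound: χ ≥ ω).
The clique on [2, 10, 11, 14, 15] has size 5, forcing χ ≥ 5, and the coloring below uses 5 colors, so χ(G) = 5.
A valid 5-coloring: color 1: [0, 11]; color 2: [4, 14]; color 3: [2, 9, 16]; color 4: [5, 15]; color 5: [10].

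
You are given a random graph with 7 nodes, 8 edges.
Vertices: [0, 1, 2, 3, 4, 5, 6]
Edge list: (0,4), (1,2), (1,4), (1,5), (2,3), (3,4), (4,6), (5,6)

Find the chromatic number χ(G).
χ(G) = 2

Clique number ω(G) = 2 (lower bound: χ ≥ ω).
The graph is bipartite (no odd cycle), so 2 colors suffice: χ(G) = 2.
A valid 2-coloring: color 1: [2, 4, 5]; color 2: [0, 1, 3, 6].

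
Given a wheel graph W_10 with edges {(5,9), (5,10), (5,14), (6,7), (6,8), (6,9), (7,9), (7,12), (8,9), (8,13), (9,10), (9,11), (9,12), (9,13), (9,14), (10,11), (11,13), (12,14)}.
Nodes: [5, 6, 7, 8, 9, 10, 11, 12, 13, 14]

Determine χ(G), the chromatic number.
Clique number ω(G) = 3 (lower bound: χ ≥ ω).
Odd cycle [6, 7, 12, 14, 5, 10, 11, 13, 8] needs 3 colors (χ ≥ 3).
Vertex 9 is adjacent to every vertex of [5, 6, 7, 8, 10, 11, 12, 13, 14], which already need 3 colors among themselves, so 9 needs a new color (χ ≥ 4).
The coloring below uses 4 colors, so χ(G) = 4.
A valid 4-coloring: color 1: [9]; color 2: [5, 6, 12, 13]; color 3: [7, 8, 10, 14]; color 4: [11].

χ(G) = 4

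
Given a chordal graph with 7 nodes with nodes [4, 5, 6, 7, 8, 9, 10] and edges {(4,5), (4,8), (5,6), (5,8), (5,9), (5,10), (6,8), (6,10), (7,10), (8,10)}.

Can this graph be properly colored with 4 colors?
Yes, G is 4-colorable

A valid 4-coloring: color 1: [5, 7]; color 2: [8, 9]; color 3: [4, 10]; color 4: [6].
(χ(G) = 4 ≤ 4.)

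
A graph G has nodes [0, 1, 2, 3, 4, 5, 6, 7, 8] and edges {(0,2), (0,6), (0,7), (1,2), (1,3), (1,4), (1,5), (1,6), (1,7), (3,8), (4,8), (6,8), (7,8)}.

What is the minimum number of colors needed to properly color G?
χ(G) = 2

Clique number ω(G) = 2 (lower bound: χ ≥ ω).
The graph is bipartite (no odd cycle), so 2 colors suffice: χ(G) = 2.
A valid 2-coloring: color 1: [0, 1, 8]; color 2: [2, 3, 4, 5, 6, 7].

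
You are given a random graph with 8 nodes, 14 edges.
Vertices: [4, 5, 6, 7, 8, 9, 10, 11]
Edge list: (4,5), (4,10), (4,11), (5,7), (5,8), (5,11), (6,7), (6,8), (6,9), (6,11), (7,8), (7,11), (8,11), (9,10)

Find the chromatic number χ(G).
χ(G) = 4

Clique number ω(G) = 4 (lower bound: χ ≥ ω).
The clique on [5, 7, 8, 11] has size 4, forcing χ ≥ 4, and the coloring below uses 4 colors, so χ(G) = 4.
A valid 4-coloring: color 1: [9, 11]; color 2: [5, 6, 10]; color 3: [4, 8]; color 4: [7].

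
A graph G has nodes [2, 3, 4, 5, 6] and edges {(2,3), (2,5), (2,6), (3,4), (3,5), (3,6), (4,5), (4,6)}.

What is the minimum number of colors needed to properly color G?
χ(G) = 3

Clique number ω(G) = 3 (lower bound: χ ≥ ω).
The clique on [2, 3, 5] has size 3, forcing χ ≥ 3, and the coloring below uses 3 colors, so χ(G) = 3.
A valid 3-coloring: color 1: [3]; color 2: [2, 4]; color 3: [5, 6].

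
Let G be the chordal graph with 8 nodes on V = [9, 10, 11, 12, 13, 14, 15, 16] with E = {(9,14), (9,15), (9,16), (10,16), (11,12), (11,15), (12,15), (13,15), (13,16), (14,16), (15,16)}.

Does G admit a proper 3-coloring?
Yes, G is 3-colorable

A valid 3-coloring: color 1: [10, 14, 15]; color 2: [11, 16]; color 3: [9, 12, 13].
(χ(G) = 3 ≤ 3.)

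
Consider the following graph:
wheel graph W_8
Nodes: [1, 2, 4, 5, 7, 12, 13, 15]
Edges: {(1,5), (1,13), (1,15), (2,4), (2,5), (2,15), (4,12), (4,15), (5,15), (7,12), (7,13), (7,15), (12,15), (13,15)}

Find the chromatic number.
χ(G) = 4

Clique number ω(G) = 3 (lower bound: χ ≥ ω).
Odd cycle [5, 2, 4, 12, 7, 13, 1] needs 3 colors (χ ≥ 3).
Vertex 15 is adjacent to every vertex of [1, 2, 4, 5, 7, 12, 13], which already need 3 colors among themselves, so 15 needs a new color (χ ≥ 4).
The coloring below uses 4 colors, so χ(G) = 4.
A valid 4-coloring: color 1: [15]; color 2: [4, 5, 13]; color 3: [1, 2, 12]; color 4: [7].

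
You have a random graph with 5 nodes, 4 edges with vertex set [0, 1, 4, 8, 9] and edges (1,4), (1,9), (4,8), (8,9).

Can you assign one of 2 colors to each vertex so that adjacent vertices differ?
A valid 2-coloring: color 1: [0, 1, 8]; color 2: [4, 9].
(χ(G) = 2 ≤ 2.)

Yes, G is 2-colorable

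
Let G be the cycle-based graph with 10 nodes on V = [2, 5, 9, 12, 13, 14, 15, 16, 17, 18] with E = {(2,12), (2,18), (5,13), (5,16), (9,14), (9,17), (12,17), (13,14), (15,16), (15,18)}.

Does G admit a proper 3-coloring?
A valid 3-coloring: color 1: [9, 12, 13, 16, 18]; color 2: [2, 5, 14, 15, 17].
(χ(G) = 2 ≤ 3.)

Yes, G is 3-colorable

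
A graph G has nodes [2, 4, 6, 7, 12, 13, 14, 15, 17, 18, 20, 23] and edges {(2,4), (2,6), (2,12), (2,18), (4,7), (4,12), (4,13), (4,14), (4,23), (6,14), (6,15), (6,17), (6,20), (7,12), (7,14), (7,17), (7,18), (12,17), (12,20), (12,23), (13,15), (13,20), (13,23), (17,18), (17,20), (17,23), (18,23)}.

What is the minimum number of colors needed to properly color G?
χ(G) = 4

Clique number ω(G) = 3 (lower bound: χ ≥ ω).
Suppose a proper 3-coloring c exists. The clique [2, 4, 12] takes 3 distinct colors; by symmetry let c(2) = 1, c(4) = 2, c(12) = 3.
- Vertex 7: neighbors [4, 12] already have colors [2, 3] ⇒ c(7) = 1.
- Vertex 17: neighbors [7, 12] already have colors [1, 3] ⇒ c(17) = 2.
- Vertex 6: neighbors [2, 17] already have colors [1, 2] ⇒ c(6) = 3.
- Vertex 14: neighbors [7, 4, 6] already have colors [1, 2, 3] — all 3 colors blocked. Contradiction.
The forced assignments end in a contradiction, so G has no proper 3-coloring (χ ≥ 4).
The coloring below uses 4 colors, so χ(G) = 4.
A valid 4-coloring: color 1: [6, 12, 13, 18]; color 2: [4, 15, 17]; color 3: [2, 7, 20, 23]; color 4: [14].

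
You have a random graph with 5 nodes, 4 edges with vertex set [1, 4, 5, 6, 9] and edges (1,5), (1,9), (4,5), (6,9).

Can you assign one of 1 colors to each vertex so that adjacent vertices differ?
Edge (1,9) forces its endpoints to differ, so 1 color is not enough.

No, G is not 1-colorable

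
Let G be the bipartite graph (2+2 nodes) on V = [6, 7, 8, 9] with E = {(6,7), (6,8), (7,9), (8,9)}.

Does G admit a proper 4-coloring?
A valid 4-coloring: color 1: [7, 8]; color 2: [6, 9].
(χ(G) = 2 ≤ 4.)

Yes, G is 4-colorable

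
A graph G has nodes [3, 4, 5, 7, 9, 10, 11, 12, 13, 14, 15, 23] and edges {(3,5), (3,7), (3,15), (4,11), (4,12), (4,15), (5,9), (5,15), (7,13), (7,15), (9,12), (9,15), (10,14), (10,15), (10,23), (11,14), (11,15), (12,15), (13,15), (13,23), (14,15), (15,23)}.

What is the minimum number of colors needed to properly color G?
χ(G) = 4

Clique number ω(G) = 3 (lower bound: χ ≥ ω).
Odd cycle [4, 12, 9, 5, 3, 7, 13, 23, 10, 14, 11] needs 3 colors (χ ≥ 3).
Vertex 15 is adjacent to every vertex of [3, 4, 5, 7, 9, 10, 11, 12, 13, 14, 23], which already need 3 colors among themselves, so 15 needs a new color (χ ≥ 4).
The coloring below uses 4 colors, so χ(G) = 4.
A valid 4-coloring: color 1: [15]; color 2: [3, 4, 9, 13, 14]; color 3: [5, 7, 11, 12, 23]; color 4: [10].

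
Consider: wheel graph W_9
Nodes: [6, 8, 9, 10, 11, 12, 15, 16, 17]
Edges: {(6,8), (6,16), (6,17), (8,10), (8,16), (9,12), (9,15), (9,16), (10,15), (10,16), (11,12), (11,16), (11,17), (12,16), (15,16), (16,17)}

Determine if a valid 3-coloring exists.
Yes, G is 3-colorable

A valid 3-coloring: color 1: [16]; color 2: [6, 9, 10, 11]; color 3: [8, 12, 15, 17].
(χ(G) = 3 ≤ 3.)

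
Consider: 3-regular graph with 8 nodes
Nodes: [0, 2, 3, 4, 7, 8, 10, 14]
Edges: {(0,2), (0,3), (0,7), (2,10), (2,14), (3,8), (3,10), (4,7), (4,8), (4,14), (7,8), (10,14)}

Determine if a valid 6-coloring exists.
A valid 6-coloring: color 1: [0, 8, 14]; color 2: [2, 3, 4]; color 3: [7, 10].
(χ(G) = 3 ≤ 6.)

Yes, G is 6-colorable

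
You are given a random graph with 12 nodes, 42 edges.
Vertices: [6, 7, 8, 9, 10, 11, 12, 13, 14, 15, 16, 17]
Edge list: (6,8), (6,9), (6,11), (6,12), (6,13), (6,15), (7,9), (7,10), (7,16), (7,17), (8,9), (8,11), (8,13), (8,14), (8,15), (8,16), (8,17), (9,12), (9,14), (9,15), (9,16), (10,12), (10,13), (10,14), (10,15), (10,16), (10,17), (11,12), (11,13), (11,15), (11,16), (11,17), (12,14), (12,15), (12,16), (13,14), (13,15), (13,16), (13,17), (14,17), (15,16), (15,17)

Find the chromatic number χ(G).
Clique number ω(G) = 5 (lower bound: χ ≥ ω).
The clique on [8, 11, 13, 15, 16] has size 5, forcing χ ≥ 5, and the coloring below uses 5 colors, so χ(G) = 5.
A valid 5-coloring: color 1: [7, 14, 15]; color 2: [8, 10]; color 3: [6, 16, 17]; color 4: [12, 13]; color 5: [9, 11].

χ(G) = 5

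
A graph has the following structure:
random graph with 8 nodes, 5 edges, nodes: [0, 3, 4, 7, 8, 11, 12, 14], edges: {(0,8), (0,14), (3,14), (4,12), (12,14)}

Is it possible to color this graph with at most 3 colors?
A valid 3-coloring: color 1: [4, 7, 8, 11, 14]; color 2: [0, 3, 12].
(χ(G) = 2 ≤ 3.)

Yes, G is 3-colorable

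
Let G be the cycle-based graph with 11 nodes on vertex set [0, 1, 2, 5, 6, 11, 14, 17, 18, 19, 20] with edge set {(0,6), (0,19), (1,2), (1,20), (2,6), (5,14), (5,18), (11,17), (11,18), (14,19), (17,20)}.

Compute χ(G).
Clique number ω(G) = 2 (lower bound: χ ≥ ω).
Odd cycle [0, 6, 2, 1, 20, 17, 11, 18, 5, 14, 19] needs 3 colors (χ ≥ 3).
The coloring below uses 3 colors, so χ(G) = 3.
A valid 3-coloring: color 1: [0, 2, 11, 14, 20]; color 2: [1, 6, 17, 18, 19]; color 3: [5].

χ(G) = 3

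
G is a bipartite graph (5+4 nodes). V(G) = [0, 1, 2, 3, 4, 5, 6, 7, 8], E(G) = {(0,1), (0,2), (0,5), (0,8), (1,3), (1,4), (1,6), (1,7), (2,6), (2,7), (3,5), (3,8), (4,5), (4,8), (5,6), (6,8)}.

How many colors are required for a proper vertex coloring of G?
Clique number ω(G) = 2 (lower bound: χ ≥ ω).
The graph is bipartite (no odd cycle), so 2 colors suffice: χ(G) = 2.
A valid 2-coloring: color 1: [1, 2, 5, 8]; color 2: [0, 3, 4, 6, 7].

χ(G) = 2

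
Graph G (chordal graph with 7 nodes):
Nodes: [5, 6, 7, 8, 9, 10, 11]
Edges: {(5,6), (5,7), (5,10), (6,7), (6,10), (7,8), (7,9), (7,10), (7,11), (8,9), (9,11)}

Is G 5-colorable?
Yes, G is 5-colorable

A valid 5-coloring: color 1: [7]; color 2: [9, 10]; color 3: [6, 8, 11]; color 4: [5].
(χ(G) = 4 ≤ 5.)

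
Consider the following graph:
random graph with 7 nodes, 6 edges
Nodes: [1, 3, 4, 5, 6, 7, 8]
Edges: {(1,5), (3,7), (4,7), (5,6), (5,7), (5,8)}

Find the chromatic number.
Clique number ω(G) = 2 (lower bound: χ ≥ ω).
The graph is bipartite (no odd cycle), so 2 colors suffice: χ(G) = 2.
A valid 2-coloring: color 1: [3, 4, 5]; color 2: [1, 6, 7, 8].

χ(G) = 2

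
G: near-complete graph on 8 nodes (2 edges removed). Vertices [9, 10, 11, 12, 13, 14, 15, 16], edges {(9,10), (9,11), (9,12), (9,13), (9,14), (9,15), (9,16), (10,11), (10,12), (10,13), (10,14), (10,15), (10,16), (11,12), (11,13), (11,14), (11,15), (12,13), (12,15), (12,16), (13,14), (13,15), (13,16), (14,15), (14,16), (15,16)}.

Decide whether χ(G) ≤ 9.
A valid 9-coloring: color 1: [9]; color 2: [13]; color 3: [10]; color 4: [15]; color 5: [12, 14]; color 6: [11, 16].
(χ(G) = 6 ≤ 9.)

Yes, G is 9-colorable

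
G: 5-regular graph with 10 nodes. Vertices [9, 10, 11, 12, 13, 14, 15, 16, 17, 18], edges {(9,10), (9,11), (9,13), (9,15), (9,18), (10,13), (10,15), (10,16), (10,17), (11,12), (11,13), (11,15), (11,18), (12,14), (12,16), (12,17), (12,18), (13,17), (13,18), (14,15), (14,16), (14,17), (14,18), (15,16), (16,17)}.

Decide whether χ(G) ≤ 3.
No, G is not 3-colorable

The clique on vertices [9, 11, 13, 18] has size 4 > 3, so it alone needs 4 colors.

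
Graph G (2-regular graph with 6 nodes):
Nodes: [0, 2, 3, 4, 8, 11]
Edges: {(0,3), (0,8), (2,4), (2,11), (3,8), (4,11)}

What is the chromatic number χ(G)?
Clique number ω(G) = 3 (lower bound: χ ≥ ω).
The clique on [0, 3, 8] has size 3, forcing χ ≥ 3, and the coloring below uses 3 colors, so χ(G) = 3.
A valid 3-coloring: color 1: [2, 8]; color 2: [0, 4]; color 3: [3, 11].

χ(G) = 3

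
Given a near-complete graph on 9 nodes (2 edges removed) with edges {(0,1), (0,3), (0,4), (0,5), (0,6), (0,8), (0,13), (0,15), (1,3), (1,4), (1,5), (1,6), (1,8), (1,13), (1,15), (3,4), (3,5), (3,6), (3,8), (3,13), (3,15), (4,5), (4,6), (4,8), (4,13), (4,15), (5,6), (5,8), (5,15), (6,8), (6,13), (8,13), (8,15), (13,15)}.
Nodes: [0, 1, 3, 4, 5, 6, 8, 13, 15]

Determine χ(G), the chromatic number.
χ(G) = 7

Clique number ω(G) = 7 (lower bound: χ ≥ ω).
The clique on [0, 1, 3, 4, 5, 6, 8] has size 7, forcing χ ≥ 7, and the coloring below uses 7 colors, so χ(G) = 7.
A valid 7-coloring: color 1: [8]; color 2: [3]; color 3: [0]; color 4: [1]; color 5: [4]; color 6: [5, 13]; color 7: [6, 15].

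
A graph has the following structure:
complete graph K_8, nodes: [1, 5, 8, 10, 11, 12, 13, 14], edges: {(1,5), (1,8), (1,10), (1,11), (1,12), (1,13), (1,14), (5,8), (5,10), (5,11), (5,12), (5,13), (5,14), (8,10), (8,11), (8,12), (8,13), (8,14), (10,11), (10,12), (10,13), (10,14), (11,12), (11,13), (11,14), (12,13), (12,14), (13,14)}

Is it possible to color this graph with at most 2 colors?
No, G is not 2-colorable

The clique on vertices [1, 5, 8, 10, 11, 12, 13, 14] has size 8 > 2, so it alone needs 8 colors.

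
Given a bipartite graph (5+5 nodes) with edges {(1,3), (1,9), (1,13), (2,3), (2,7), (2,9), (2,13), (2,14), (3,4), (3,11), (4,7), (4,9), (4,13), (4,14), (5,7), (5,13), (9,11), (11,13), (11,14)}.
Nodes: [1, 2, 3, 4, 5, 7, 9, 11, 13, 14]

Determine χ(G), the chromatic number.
χ(G) = 2

Clique number ω(G) = 2 (lower bound: χ ≥ ω).
The graph is bipartite (no odd cycle), so 2 colors suffice: χ(G) = 2.
A valid 2-coloring: color 1: [3, 7, 9, 13, 14]; color 2: [1, 2, 4, 5, 11].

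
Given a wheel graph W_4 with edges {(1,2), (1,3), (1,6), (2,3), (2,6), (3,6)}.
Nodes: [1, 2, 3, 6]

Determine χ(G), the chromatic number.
χ(G) = 4

Clique number ω(G) = 4 (lower bound: χ ≥ ω).
The clique on [1, 2, 3, 6] has size 4, forcing χ ≥ 4, and the coloring below uses 4 colors, so χ(G) = 4.
A valid 4-coloring: color 1: [2]; color 2: [1]; color 3: [6]; color 4: [3].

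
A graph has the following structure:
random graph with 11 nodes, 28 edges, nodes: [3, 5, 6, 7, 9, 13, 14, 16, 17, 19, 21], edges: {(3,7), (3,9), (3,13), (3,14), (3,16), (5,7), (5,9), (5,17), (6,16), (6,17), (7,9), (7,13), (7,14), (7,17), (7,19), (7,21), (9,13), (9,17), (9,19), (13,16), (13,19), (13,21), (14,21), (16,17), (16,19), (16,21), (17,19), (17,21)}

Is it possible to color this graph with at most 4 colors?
A valid 4-coloring: color 1: [7, 16]; color 2: [13, 14, 17]; color 3: [6, 9, 21]; color 4: [3, 5, 19].
(χ(G) = 4 ≤ 4.)

Yes, G is 4-colorable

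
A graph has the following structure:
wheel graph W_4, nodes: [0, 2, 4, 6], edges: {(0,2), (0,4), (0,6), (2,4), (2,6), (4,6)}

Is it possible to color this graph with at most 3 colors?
The clique on vertices [0, 2, 4, 6] has size 4 > 3, so it alone needs 4 colors.

No, G is not 3-colorable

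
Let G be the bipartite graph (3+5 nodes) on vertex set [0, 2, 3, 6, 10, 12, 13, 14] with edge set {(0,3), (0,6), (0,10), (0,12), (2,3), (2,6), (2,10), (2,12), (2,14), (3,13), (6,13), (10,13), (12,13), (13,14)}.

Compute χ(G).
Clique number ω(G) = 2 (lower bound: χ ≥ ω).
The graph is bipartite (no odd cycle), so 2 colors suffice: χ(G) = 2.
A valid 2-coloring: color 1: [0, 2, 13]; color 2: [3, 6, 10, 12, 14].

χ(G) = 2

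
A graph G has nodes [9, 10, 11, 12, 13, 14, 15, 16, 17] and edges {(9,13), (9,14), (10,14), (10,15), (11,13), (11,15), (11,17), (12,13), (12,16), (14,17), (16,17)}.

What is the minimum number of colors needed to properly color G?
Clique number ω(G) = 2 (lower bound: χ ≥ ω).
Odd cycle [16, 12, 13, 11, 17] needs 3 colors (χ ≥ 3).
The coloring below uses 3 colors, so χ(G) = 3.
A valid 3-coloring: color 1: [11, 12, 14]; color 2: [13, 15, 17]; color 3: [9, 10, 16].

χ(G) = 3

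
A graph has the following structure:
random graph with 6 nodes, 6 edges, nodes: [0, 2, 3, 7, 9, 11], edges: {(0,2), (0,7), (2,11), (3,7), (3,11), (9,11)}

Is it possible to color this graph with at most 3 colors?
Yes, G is 3-colorable

A valid 3-coloring: color 1: [0, 11]; color 2: [2, 3, 9]; color 3: [7].
(χ(G) = 3 ≤ 3.)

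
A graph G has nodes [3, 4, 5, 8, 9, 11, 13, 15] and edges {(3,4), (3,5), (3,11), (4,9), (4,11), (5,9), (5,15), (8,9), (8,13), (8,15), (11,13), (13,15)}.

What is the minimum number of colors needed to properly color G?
Clique number ω(G) = 3 (lower bound: χ ≥ ω).
The clique on [3, 4, 11] has size 3, forcing χ ≥ 3, and the coloring below uses 3 colors, so χ(G) = 3.
A valid 3-coloring: color 1: [3, 9, 13]; color 2: [4, 15]; color 3: [5, 8, 11].

χ(G) = 3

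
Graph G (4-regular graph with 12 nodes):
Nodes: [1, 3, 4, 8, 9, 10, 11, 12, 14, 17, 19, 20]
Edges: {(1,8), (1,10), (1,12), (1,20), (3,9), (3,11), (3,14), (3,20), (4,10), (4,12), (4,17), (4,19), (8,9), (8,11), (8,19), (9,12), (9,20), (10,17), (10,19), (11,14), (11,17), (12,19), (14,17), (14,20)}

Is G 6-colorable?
A valid 6-coloring: color 1: [10, 11, 12, 20]; color 2: [1, 4, 9, 14]; color 3: [3, 8, 17]; color 4: [19].
(χ(G) = 4 ≤ 6.)

Yes, G is 6-colorable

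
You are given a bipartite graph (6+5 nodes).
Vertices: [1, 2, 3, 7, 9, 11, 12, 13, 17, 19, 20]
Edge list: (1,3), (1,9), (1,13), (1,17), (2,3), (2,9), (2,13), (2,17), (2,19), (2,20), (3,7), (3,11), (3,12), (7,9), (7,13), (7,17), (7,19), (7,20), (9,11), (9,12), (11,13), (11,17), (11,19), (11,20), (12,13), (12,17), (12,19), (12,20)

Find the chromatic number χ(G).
Clique number ω(G) = 2 (lower bound: χ ≥ ω).
The graph is bipartite (no odd cycle), so 2 colors suffice: χ(G) = 2.
A valid 2-coloring: color 1: [1, 2, 7, 11, 12]; color 2: [3, 9, 13, 17, 19, 20].

χ(G) = 2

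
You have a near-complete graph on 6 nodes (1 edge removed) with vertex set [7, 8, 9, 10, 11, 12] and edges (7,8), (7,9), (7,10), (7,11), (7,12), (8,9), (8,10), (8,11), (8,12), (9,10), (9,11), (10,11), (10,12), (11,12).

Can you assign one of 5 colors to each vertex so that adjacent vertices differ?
Yes, G is 5-colorable

A valid 5-coloring: color 1: [11]; color 2: [8]; color 3: [7]; color 4: [10]; color 5: [9, 12].
(χ(G) = 5 ≤ 5.)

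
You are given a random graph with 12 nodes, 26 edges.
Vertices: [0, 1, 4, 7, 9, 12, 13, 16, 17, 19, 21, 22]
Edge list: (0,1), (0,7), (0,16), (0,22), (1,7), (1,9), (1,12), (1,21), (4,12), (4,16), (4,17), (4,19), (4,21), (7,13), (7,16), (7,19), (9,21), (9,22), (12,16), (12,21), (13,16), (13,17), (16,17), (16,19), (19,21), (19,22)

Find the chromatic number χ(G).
Clique number ω(G) = 3 (lower bound: χ ≥ ω).
Odd cycle [7, 13, 17, 4, 19] needs 3 colors (χ ≥ 3).
Vertex 16 is adjacent to every vertex of [4, 7, 13, 17, 19], which already need 3 colors among themselves, so 16 needs a new color (χ ≥ 4).
The coloring below uses 4 colors, so χ(G) = 4.
A valid 4-coloring: color 1: [16, 21, 22]; color 2: [4, 7, 9]; color 3: [1, 13, 19]; color 4: [0, 12, 17].

χ(G) = 4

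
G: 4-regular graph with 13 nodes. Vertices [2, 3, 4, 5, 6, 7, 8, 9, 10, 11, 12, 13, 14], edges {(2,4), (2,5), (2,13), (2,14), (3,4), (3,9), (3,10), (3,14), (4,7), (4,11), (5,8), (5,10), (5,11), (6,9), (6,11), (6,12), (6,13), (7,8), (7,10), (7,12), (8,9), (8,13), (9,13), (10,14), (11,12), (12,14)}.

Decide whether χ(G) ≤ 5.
A valid 5-coloring: color 1: [2, 3, 8, 11]; color 2: [5, 6, 7, 14]; color 3: [4, 10, 12, 13]; color 4: [9].
(χ(G) = 4 ≤ 5.)

Yes, G is 5-colorable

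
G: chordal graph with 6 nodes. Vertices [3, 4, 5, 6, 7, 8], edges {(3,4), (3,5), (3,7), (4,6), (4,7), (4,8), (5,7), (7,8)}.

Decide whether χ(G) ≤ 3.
Yes, G is 3-colorable

A valid 3-coloring: color 1: [6, 7]; color 2: [4, 5]; color 3: [3, 8].
(χ(G) = 3 ≤ 3.)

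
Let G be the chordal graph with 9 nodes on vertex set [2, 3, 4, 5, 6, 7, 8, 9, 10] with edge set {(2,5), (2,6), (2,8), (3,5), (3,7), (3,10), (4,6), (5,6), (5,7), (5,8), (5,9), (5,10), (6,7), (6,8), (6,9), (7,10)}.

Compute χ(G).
χ(G) = 4

Clique number ω(G) = 4 (lower bound: χ ≥ ω).
The clique on [3, 5, 7, 10] has size 4, forcing χ ≥ 4, and the coloring below uses 4 colors, so χ(G) = 4.
A valid 4-coloring: color 1: [4, 5]; color 2: [3, 6]; color 3: [7, 8, 9]; color 4: [2, 10].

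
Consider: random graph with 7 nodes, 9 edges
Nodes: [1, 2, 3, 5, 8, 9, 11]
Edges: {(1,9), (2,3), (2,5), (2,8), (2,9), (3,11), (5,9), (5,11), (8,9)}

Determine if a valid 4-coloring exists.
Yes, G is 4-colorable

A valid 4-coloring: color 1: [9, 11]; color 2: [1, 2]; color 3: [3, 5, 8].
(χ(G) = 3 ≤ 4.)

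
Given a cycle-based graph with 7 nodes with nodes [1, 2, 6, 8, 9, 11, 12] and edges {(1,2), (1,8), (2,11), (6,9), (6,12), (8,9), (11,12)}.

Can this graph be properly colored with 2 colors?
No, G is not 2-colorable

Odd cycle [8, 1, 2, 11, 12, 6, 9] needs 3 colors (χ ≥ 3).
Hence χ(G) ≥ 3 > 2, so no proper 2-coloring exists.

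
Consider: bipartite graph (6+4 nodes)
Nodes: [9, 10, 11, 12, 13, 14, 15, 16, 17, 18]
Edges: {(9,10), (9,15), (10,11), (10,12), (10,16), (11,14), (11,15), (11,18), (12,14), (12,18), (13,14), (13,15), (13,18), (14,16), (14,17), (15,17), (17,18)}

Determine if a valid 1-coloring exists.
Edge (9,10) forces its endpoints to differ, so 1 color is not enough.

No, G is not 1-colorable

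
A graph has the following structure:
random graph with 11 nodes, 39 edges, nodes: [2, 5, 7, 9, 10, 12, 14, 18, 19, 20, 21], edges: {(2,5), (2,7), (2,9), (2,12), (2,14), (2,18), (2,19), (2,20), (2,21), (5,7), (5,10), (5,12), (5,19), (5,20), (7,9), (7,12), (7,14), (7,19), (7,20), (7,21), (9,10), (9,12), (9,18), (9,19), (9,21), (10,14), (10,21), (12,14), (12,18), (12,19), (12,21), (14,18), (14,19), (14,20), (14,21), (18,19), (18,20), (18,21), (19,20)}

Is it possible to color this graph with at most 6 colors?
Yes, G is 6-colorable

A valid 6-coloring: color 1: [2, 10]; color 2: [19, 21]; color 3: [5, 9, 14]; color 4: [7, 18]; color 5: [12, 20].
(χ(G) = 5 ≤ 6.)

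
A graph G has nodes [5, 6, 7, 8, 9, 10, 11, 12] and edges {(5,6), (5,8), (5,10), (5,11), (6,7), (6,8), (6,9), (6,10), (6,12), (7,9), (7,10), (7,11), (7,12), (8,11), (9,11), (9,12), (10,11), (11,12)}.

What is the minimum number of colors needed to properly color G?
Clique number ω(G) = 4 (lower bound: χ ≥ ω).
The clique on [7, 9, 11, 12] has size 4, forcing χ ≥ 4, and the coloring below uses 4 colors, so χ(G) = 4.
A valid 4-coloring: color 1: [6, 11]; color 2: [5, 7]; color 3: [8, 9, 10]; color 4: [12].

χ(G) = 4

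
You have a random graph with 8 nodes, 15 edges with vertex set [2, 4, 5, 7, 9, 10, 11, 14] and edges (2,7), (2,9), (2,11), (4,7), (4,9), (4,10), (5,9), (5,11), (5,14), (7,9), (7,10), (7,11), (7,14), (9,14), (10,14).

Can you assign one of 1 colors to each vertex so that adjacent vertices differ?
The clique on vertices [5, 9, 14] has size 3 > 1, so it alone needs 3 colors.

No, G is not 1-colorable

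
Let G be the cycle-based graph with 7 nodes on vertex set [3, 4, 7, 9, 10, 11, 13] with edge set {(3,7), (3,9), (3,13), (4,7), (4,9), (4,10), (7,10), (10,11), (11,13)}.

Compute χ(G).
χ(G) = 3

Clique number ω(G) = 3 (lower bound: χ ≥ ω).
The clique on [4, 7, 10] has size 3, forcing χ ≥ 3, and the coloring below uses 3 colors, so χ(G) = 3.
A valid 3-coloring: color 1: [3, 4, 11]; color 2: [9, 10, 13]; color 3: [7].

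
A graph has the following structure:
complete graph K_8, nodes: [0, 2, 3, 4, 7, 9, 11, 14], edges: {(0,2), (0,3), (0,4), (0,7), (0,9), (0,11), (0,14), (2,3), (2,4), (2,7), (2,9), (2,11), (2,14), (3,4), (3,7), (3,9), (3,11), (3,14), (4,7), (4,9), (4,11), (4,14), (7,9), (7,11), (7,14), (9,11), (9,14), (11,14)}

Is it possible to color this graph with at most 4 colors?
No, G is not 4-colorable

The clique on vertices [0, 2, 3, 4, 7, 9, 11, 14] has size 8 > 4, so it alone needs 8 colors.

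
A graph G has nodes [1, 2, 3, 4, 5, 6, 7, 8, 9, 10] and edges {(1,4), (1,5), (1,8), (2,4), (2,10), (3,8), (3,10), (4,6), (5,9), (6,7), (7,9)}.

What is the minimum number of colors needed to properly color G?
Clique number ω(G) = 2 (lower bound: χ ≥ ω).
The graph is bipartite (no odd cycle), so 2 colors suffice: χ(G) = 2.
A valid 2-coloring: color 1: [4, 5, 7, 8, 10]; color 2: [1, 2, 3, 6, 9].

χ(G) = 2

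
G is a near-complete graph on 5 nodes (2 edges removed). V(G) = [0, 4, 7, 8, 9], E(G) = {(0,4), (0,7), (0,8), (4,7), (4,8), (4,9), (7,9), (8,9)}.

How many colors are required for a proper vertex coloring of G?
χ(G) = 3

Clique number ω(G) = 3 (lower bound: χ ≥ ω).
The clique on [0, 4, 8] has size 3, forcing χ ≥ 3, and the coloring below uses 3 colors, so χ(G) = 3.
A valid 3-coloring: color 1: [4]; color 2: [7, 8]; color 3: [0, 9].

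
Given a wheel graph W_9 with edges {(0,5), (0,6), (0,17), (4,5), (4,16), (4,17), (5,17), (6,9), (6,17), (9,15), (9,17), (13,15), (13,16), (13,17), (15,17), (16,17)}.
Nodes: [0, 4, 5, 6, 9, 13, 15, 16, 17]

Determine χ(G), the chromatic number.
χ(G) = 3

Clique number ω(G) = 3 (lower bound: χ ≥ ω).
The clique on [0, 5, 17] has size 3, forcing χ ≥ 3, and the coloring below uses 3 colors, so χ(G) = 3.
A valid 3-coloring: color 1: [17]; color 2: [5, 6, 15, 16]; color 3: [0, 4, 9, 13].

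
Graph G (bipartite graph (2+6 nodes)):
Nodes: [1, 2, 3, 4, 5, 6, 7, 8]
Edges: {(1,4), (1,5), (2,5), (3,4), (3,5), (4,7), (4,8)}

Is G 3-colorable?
Yes, G is 3-colorable

A valid 3-coloring: color 1: [4, 5, 6]; color 2: [1, 2, 3, 7, 8].
(χ(G) = 2 ≤ 3.)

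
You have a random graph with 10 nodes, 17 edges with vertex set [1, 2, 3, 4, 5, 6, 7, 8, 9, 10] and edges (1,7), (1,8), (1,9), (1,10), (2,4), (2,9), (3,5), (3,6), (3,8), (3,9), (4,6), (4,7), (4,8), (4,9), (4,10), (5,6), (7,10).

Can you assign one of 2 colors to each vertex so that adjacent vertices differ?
The clique on vertices [1, 7, 10] has size 3 > 2, so it alone needs 3 colors.

No, G is not 2-colorable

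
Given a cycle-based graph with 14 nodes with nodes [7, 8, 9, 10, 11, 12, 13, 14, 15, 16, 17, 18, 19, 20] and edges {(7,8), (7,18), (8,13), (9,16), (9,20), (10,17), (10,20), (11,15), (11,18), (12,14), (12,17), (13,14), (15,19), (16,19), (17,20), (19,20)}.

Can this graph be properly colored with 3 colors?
A valid 3-coloring: color 1: [8, 14, 15, 16, 18, 20]; color 2: [7, 9, 11, 13, 17, 19]; color 3: [10, 12].
(χ(G) = 3 ≤ 3.)

Yes, G is 3-colorable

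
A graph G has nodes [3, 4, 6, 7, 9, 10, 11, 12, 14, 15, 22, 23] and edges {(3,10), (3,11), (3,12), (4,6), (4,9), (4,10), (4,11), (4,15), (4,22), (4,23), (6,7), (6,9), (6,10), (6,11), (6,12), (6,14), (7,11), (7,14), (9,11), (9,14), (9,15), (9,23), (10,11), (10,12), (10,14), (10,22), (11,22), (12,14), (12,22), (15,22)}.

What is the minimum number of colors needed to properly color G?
χ(G) = 4

Clique number ω(G) = 4 (lower bound: χ ≥ ω).
The clique on [4, 6, 9, 11] has size 4, forcing χ ≥ 4, and the coloring below uses 4 colors, so χ(G) = 4.
A valid 4-coloring: color 1: [7, 9, 10]; color 2: [3, 4, 14]; color 3: [6, 22, 23]; color 4: [11, 12, 15].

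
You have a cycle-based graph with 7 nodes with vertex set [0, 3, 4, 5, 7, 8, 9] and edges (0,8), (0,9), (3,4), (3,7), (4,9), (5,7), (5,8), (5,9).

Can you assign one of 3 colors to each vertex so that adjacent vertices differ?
Yes, G is 3-colorable

A valid 3-coloring: color 1: [7, 8, 9]; color 2: [0, 3, 5]; color 3: [4].
(χ(G) = 3 ≤ 3.)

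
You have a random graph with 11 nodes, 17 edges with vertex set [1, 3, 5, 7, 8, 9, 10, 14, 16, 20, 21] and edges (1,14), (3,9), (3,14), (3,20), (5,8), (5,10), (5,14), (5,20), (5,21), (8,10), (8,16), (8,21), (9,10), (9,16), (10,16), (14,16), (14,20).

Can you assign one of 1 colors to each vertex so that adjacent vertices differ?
The clique on vertices [3, 14, 20] has size 3 > 1, so it alone needs 3 colors.

No, G is not 1-colorable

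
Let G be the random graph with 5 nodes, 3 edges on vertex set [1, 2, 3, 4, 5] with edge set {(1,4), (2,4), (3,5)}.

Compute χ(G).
χ(G) = 2

Clique number ω(G) = 2 (lower bound: χ ≥ ω).
The graph is bipartite (no odd cycle), so 2 colors suffice: χ(G) = 2.
A valid 2-coloring: color 1: [4, 5]; color 2: [1, 2, 3].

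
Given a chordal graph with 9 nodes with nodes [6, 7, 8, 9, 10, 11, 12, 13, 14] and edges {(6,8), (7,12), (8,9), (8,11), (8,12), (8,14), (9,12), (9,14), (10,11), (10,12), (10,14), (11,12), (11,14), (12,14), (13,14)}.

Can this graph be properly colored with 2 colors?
The clique on vertices [8, 9, 12, 14] has size 4 > 2, so it alone needs 4 colors.

No, G is not 2-colorable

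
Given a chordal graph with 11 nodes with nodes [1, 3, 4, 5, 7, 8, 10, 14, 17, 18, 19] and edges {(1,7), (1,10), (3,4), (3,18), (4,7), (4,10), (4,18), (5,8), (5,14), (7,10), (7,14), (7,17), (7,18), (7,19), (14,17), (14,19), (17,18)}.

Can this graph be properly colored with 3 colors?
A valid 3-coloring: color 1: [3, 5, 7]; color 2: [1, 4, 8, 17, 19]; color 3: [10, 14, 18].
(χ(G) = 3 ≤ 3.)

Yes, G is 3-colorable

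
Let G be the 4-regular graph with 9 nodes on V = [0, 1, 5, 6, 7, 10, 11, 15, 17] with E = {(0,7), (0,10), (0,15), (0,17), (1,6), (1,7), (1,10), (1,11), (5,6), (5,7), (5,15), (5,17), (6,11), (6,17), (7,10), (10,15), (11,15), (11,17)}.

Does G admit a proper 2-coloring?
No, G is not 2-colorable

The clique on vertices [0, 10, 15] has size 3 > 2, so it alone needs 3 colors.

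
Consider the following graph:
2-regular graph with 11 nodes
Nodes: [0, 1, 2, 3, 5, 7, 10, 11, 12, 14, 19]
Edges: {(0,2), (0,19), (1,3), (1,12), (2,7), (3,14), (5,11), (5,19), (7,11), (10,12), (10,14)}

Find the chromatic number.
Clique number ω(G) = 2 (lower bound: χ ≥ ω).
Odd cycle [3, 14, 10, 12, 1] needs 3 colors (χ ≥ 3).
The coloring below uses 3 colors, so χ(G) = 3.
A valid 3-coloring: color 1: [2, 11, 12, 14, 19]; color 2: [0, 3, 5, 7, 10]; color 3: [1].

χ(G) = 3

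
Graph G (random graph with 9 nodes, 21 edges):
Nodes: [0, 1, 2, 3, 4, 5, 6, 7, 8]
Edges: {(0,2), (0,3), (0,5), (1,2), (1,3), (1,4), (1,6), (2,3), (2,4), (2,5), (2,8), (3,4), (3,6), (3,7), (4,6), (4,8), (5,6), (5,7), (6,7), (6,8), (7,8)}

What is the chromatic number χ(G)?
χ(G) = 4

Clique number ω(G) = 4 (lower bound: χ ≥ ω).
The clique on [1, 2, 3, 4] has size 4, forcing χ ≥ 4, and the coloring below uses 4 colors, so χ(G) = 4.
A valid 4-coloring: color 1: [2, 6]; color 2: [3, 5, 8]; color 3: [0, 4, 7]; color 4: [1].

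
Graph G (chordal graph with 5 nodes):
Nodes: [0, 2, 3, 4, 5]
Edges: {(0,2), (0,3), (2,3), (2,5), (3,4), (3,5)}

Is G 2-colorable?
The clique on vertices [0, 2, 3] has size 3 > 2, so it alone needs 3 colors.

No, G is not 2-colorable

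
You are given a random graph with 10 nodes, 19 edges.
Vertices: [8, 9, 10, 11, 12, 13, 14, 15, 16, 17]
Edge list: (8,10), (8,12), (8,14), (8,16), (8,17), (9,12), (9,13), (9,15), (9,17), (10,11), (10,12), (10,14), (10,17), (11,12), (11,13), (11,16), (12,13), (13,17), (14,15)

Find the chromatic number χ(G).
Clique number ω(G) = 3 (lower bound: χ ≥ ω).
The clique on [8, 10, 17] has size 3, forcing χ ≥ 3, and the coloring below uses 3 colors, so χ(G) = 3.
A valid 3-coloring: color 1: [12, 14, 16, 17]; color 2: [8, 9, 11]; color 3: [10, 13, 15].

χ(G) = 3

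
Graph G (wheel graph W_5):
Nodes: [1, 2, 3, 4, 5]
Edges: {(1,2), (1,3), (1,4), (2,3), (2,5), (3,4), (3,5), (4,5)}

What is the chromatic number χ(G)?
χ(G) = 3

Clique number ω(G) = 3 (lower bound: χ ≥ ω).
The clique on [1, 2, 3] has size 3, forcing χ ≥ 3, and the coloring below uses 3 colors, so χ(G) = 3.
A valid 3-coloring: color 1: [3]; color 2: [1, 5]; color 3: [2, 4].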